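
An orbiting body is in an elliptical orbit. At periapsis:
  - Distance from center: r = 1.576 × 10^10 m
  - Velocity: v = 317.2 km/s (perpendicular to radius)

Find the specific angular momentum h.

Convert to SI: v = 317.2 km/s = 317200 m/s.
With v perpendicular to r, h = r · v.
h = 1.576e+10 · 317200 m²/s ≈ 4.999e+15 m²/s.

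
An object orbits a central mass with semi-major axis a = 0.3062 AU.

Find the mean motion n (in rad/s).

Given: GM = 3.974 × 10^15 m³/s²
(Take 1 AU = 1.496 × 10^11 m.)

Convert to SI: a = 0.3062 AU = 4.58075e+10 m.
n = √(GM / a³).
n = √(3.974e+15 / (4.58075e+10)³) rad/s ≈ 6.43e-09 rad/s.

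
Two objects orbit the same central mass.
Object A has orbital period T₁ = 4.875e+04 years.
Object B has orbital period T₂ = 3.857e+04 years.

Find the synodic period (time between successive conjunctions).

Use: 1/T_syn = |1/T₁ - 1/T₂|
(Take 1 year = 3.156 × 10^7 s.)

Convert to SI: T₁ = 4.875e+04 years = 1.53855e+12 s; T₂ = 3.857e+04 years = 1.21727e+12 s.
T_syn = |T₁ · T₂ / (T₁ − T₂)|.
T_syn = |1.53855e+12 · 1.21727e+12 / (1.53855e+12 − 1.21727e+12)| s ≈ 5.829e+12 s = 1.847e+05 years.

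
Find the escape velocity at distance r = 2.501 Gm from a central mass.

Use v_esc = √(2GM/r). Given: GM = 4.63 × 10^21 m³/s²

Convert to SI: r = 2.501 Gm = 2.501e+09 m.
Escape velocity comes from setting total energy to zero: ½v² − GM/r = 0 ⇒ v_esc = √(2GM / r).
v_esc = √(2 · 4.63e+21 / 2.501e+09) m/s ≈ 1.924e+06 m/s = 1924 km/s.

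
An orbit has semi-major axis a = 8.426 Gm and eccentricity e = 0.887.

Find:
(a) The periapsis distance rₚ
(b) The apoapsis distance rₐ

Convert to SI: a = 8.426 Gm = 8.426e+09 m.
(a) rₚ = a(1 − e) = 8.426e+09 · (1 − 0.887) = 8.426e+09 · 0.113 ≈ 9.521e+08 m = 952.1 Mm.
(b) rₐ = a(1 + e) = 8.426e+09 · (1 + 0.887) = 8.426e+09 · 1.887 ≈ 1.59e+10 m = 15.9 Gm.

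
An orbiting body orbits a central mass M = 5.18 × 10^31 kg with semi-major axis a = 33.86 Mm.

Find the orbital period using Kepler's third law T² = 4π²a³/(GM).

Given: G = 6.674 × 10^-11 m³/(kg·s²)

Convert to SI: a = 33.86 Mm = 3.386e+07 m.
GM = G · M = 6.674e-11 · 5.18e+31 = 3.45713e+21 m³/s².
Kepler's third law: T = 2π √(a³ / GM).
Substituting a = 3.386e+07 m and GM = 3.45713e+21 m³/s²:
T = 2π √((3.386e+07)³ / 3.45713e+21) s
T ≈ 21.05 s = 21.05 seconds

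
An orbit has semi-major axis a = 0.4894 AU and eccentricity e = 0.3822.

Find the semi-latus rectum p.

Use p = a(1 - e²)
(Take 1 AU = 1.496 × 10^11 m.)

Convert to SI: a = 0.4894 AU = 7.32142e+10 m.
p = a (1 − e²).
p = 7.32142e+10 · (1 − (0.3822)²) = 7.32142e+10 · 0.853923 ≈ 6.252e+10 m = 0.4179 AU.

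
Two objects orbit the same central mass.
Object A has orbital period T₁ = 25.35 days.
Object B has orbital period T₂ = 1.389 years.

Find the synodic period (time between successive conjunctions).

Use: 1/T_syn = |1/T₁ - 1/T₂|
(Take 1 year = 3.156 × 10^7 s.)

Convert to SI: T₁ = 25.35 days = 2.19024e+06 s; T₂ = 1.389 years = 4.38368e+07 s.
T_syn = |T₁ · T₂ / (T₁ − T₂)|.
T_syn = |2.19024e+06 · 4.38368e+07 / (2.19024e+06 − 4.38368e+07)| s ≈ 2.305e+06 s = 26.68 days.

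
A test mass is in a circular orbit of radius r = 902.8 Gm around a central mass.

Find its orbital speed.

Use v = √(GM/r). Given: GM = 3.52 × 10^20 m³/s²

Convert to SI: r = 902.8 Gm = 9.028e+11 m.
For a circular orbit, gravity supplies the centripetal force, so v = √(GM / r).
v = √(3.52e+20 / 9.028e+11) m/s ≈ 1.975e+04 m/s = 19.75 km/s.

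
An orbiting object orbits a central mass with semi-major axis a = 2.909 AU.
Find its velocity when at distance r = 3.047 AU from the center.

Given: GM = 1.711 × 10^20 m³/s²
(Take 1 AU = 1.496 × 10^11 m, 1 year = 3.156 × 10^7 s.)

Convert to SI: a = 2.909 AU = 4.35186e+11 m; r = 3.047 AU = 4.55831e+11 m.
Vis-viva: v = √(GM · (2/r − 1/a)).
2/r − 1/a = 2/4.55831e+11 − 1/4.35186e+11 = 2.08972e-12 m⁻¹.
v = √(1.711e+20 · 2.08972e-12) m/s ≈ 1.891e+04 m/s = 3.989 AU/year.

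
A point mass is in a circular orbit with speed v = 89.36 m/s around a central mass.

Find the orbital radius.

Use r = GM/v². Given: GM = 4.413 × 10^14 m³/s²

For a circular orbit, v² = GM / r, so r = GM / v².
r = 4.413e+14 / (89.36)² m ≈ 5.526e+10 m = 55.26 Gm.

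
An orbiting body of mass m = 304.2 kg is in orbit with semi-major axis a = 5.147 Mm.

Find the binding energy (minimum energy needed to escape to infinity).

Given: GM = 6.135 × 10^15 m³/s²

Convert to SI: a = 5.147 Mm = 5.147e+06 m.
Total orbital energy is E = −GMm/(2a); binding energy is E_bind = −E = GMm/(2a).
E_bind = 6.135e+15 · 304.2 / (2 · 5.147e+06) J ≈ 1.813e+11 J = 181.3 GJ.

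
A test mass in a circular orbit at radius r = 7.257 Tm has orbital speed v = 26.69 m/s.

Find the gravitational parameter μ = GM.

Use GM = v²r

Convert to SI: r = 7.257 Tm = 7.257e+12 m.
For a circular orbit v² = GM/r, so GM = v² · r.
GM = (26.69)² · 7.257e+12 m³/s² ≈ 5.17e+15 m³/s² = 5.17 × 10^15 m³/s².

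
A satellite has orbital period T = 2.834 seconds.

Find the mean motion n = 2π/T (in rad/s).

n = 2π / T.
n = 2π / 2.834 s ≈ 2.217 rad/s.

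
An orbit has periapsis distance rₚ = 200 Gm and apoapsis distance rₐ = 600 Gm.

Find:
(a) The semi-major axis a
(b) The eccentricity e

Convert to SI: rₚ = 200 Gm = 2e+11 m; rₐ = 600 Gm = 6e+11 m.
(a) a = (rₚ + rₐ) / 2 = (2e+11 + 6e+11) / 2 ≈ 4e+11 m = 400 Gm.
(b) e = (rₐ − rₚ) / (rₐ + rₚ) = (6e+11 − 2e+11) / (6e+11 + 2e+11) ≈ 0.5.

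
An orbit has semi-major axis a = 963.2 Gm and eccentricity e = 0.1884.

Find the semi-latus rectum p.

Convert to SI: a = 963.2 Gm = 9.632e+11 m.
p = a (1 − e²).
p = 9.632e+11 · (1 − (0.1884)²) = 9.632e+11 · 0.964505 ≈ 9.29e+11 m = 929 Gm.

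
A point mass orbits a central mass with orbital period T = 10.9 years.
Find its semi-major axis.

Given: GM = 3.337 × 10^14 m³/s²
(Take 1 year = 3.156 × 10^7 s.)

Convert to SI: T = 10.9 years = 3.44004e+08 s.
Invert Kepler's third law: a = (GM · T² / (4π²))^(1/3).
Substituting T = 3.44004e+08 s and GM = 3.337e+14 m³/s²:
a = (3.337e+14 · (3.44004e+08)² / (4π²))^(1/3) m
a ≈ 1e+10 m = 10 Gm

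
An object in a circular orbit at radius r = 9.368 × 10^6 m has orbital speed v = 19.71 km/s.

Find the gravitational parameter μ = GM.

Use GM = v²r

Convert to SI: v = 19.71 km/s = 19710 m/s.
For a circular orbit v² = GM/r, so GM = v² · r.
GM = (19710)² · 9.368e+06 m³/s² ≈ 3.639e+15 m³/s² = 3.639 × 10^15 m³/s².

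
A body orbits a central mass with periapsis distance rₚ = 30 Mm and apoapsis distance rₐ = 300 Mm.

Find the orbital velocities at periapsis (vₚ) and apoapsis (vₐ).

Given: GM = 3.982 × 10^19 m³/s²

Convert to SI: rₚ = 30 Mm = 3e+07 m; rₐ = 300 Mm = 3e+08 m.
Use the vis-viva equation v² = GM(2/r − 1/a) with a = (rₚ + rₐ)/2 = (3e+07 + 3e+08)/2 = 1.65e+08 m.
vₚ = √(GM · (2/rₚ − 1/a)) = √(3.982e+19 · (2/3e+07 − 1/1.65e+08)) m/s ≈ 1.553e+06 m/s = 1553 km/s.
vₐ = √(GM · (2/rₐ − 1/a)) = √(3.982e+19 · (2/3e+08 − 1/1.65e+08)) m/s ≈ 1.553e+05 m/s = 155.3 km/s.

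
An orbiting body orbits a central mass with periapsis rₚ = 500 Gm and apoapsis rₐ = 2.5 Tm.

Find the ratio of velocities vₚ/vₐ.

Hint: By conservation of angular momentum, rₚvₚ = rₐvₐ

Convert to SI: rₚ = 500 Gm = 5e+11 m; rₐ = 2.5 Tm = 2.5e+12 m.
Conservation of angular momentum gives rₚvₚ = rₐvₐ, so vₚ/vₐ = rₐ/rₚ.
vₚ/vₐ = 2.5e+12 / 5e+11 ≈ 5.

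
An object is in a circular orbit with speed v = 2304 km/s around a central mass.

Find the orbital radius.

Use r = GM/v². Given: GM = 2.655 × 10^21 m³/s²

Convert to SI: v = 2304 km/s = 2.304e+06 m/s.
For a circular orbit, v² = GM / r, so r = GM / v².
r = 2.655e+21 / (2.304e+06)² m ≈ 5.001e+08 m = 500.1 Mm.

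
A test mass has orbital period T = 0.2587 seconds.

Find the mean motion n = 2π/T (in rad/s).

n = 2π / T.
n = 2π / 0.2587 s ≈ 24.29 rad/s.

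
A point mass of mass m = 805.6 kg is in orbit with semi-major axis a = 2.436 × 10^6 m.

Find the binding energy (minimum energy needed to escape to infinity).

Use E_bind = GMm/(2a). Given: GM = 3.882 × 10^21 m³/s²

Total orbital energy is E = −GMm/(2a); binding energy is E_bind = −E = GMm/(2a).
E_bind = 3.882e+21 · 805.6 / (2 · 2.436e+06) J ≈ 6.419e+17 J = 641.9 PJ.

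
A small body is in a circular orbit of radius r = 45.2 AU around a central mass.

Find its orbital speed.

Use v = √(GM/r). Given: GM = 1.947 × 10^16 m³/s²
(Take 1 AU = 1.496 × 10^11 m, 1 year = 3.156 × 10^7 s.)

Convert to SI: r = 45.2 AU = 6.76192e+12 m.
For a circular orbit, gravity supplies the centripetal force, so v = √(GM / r).
v = √(1.947e+16 / 6.76192e+12) m/s ≈ 53.66 m/s = 0.01132 AU/year.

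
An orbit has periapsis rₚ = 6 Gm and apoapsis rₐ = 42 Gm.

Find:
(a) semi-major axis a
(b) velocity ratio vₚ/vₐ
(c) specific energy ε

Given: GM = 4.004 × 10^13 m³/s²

Convert to SI: rₚ = 6 Gm = 6e+09 m; rₐ = 42 Gm = 4.2e+10 m.
(a) a = (rₚ + rₐ)/2 = (6e+09 + 4.2e+10)/2 ≈ 2.4e+10 m
(b) Conservation of angular momentum (rₚvₚ = rₐvₐ) gives vₚ/vₐ = rₐ/rₚ = 4.2e+10/6e+09 ≈ 7
(c) With a = (rₚ + rₐ)/2 = 2.4e+10 m, ε = −GM/(2a) = −4.004e+13/(2 · 2.4e+10) J/kg ≈ -834.2 J/kg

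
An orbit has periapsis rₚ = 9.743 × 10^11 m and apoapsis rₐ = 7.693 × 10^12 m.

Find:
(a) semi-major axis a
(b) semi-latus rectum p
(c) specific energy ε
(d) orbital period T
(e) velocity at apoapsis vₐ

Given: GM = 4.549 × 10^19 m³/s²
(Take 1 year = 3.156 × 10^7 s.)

(a) a = (rₚ + rₐ)/2 = (9.743e+11 + 7.693e+12)/2 ≈ 4.334e+12 m
(b) From a = (rₚ + rₐ)/2 = 4.33365e+12 m and e = (rₐ − rₚ)/(rₐ + rₚ) = 0.775178, p = a(1 − e²) = 4.33365e+12 · (1 − (0.775178)²) ≈ 1.73e+12 m
(c) With a = (rₚ + rₐ)/2 = 4.33365e+12 m, ε = −GM/(2a) = −4.549e+19/(2 · 4.33365e+12) J/kg ≈ -5.248e+06 J/kg
(d) With a = (rₚ + rₐ)/2 = 4.33365e+12 m, T = 2π √(a³/GM) = 2π √((4.33365e+12)³/4.549e+19) s ≈ 8.404e+09 s
(e) With a = (rₚ + rₐ)/2 = 4.33365e+12 m, vₐ = √(GM (2/rₐ − 1/a)) = √(4.549e+19 · (2/7.693e+12 − 1/4.33365e+12)) m/s ≈ 1153 m/s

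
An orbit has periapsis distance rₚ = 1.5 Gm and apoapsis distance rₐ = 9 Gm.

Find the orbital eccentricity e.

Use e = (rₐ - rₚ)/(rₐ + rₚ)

Convert to SI: rₚ = 1.5 Gm = 1.5e+09 m; rₐ = 9 Gm = 9e+09 m.
e = (rₐ − rₚ) / (rₐ + rₚ).
e = (9e+09 − 1.5e+09) / (9e+09 + 1.5e+09) = 7.5e+09 / 1.05e+10 ≈ 0.7143.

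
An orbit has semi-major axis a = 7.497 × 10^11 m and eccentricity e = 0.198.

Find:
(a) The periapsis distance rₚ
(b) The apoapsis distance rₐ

(a) rₚ = a(1 − e) = 7.497e+11 · (1 − 0.198) = 7.497e+11 · 0.802 ≈ 6.013e+11 m = 6.013 × 10^11 m.
(b) rₐ = a(1 + e) = 7.497e+11 · (1 + 0.198) = 7.497e+11 · 1.198 ≈ 8.981e+11 m = 8.981 × 10^11 m.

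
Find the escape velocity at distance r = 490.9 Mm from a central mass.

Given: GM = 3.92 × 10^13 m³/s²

Convert to SI: r = 490.9 Mm = 4.909e+08 m.
Escape velocity comes from setting total energy to zero: ½v² − GM/r = 0 ⇒ v_esc = √(2GM / r).
v_esc = √(2 · 3.92e+13 / 4.909e+08) m/s ≈ 399.6 m/s = 399.6 m/s.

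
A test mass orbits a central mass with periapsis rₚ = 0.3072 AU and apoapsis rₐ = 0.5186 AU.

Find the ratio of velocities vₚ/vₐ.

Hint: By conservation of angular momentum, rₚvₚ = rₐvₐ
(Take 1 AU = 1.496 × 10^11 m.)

Convert to SI: rₚ = 0.3072 AU = 4.59571e+10 m; rₐ = 0.5186 AU = 7.75826e+10 m.
Conservation of angular momentum gives rₚvₚ = rₐvₐ, so vₚ/vₐ = rₐ/rₚ.
vₚ/vₐ = 7.75826e+10 / 4.59571e+10 ≈ 1.688.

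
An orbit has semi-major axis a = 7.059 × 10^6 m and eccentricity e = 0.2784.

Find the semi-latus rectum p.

p = a (1 − e²).
p = 7.059e+06 · (1 − (0.2784)²) = 7.059e+06 · 0.922493 ≈ 6.512e+06 m = 6.512 × 10^6 m.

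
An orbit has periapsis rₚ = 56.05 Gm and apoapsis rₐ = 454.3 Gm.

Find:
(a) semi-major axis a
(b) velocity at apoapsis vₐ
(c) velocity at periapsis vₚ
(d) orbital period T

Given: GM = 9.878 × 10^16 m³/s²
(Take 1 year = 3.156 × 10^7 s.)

Convert to SI: rₚ = 56.05 Gm = 5.605e+10 m; rₐ = 454.3 Gm = 4.543e+11 m.
(a) a = (rₚ + rₐ)/2 = (5.605e+10 + 4.543e+11)/2 ≈ 2.552e+11 m
(b) With a = (rₚ + rₐ)/2 = 2.55175e+11 m, vₐ = √(GM (2/rₐ − 1/a)) = √(9.878e+16 · (2/4.543e+11 − 1/2.55175e+11)) m/s ≈ 218.5 m/s
(c) With a = (rₚ + rₐ)/2 = 2.55175e+11 m, vₚ = √(GM (2/rₚ − 1/a)) = √(9.878e+16 · (2/5.605e+10 − 1/2.55175e+11)) m/s ≈ 1771 m/s
(d) With a = (rₚ + rₐ)/2 = 2.55175e+11 m, T = 2π √(a³/GM) = 2π √((2.55175e+11)³/9.878e+16) s ≈ 2.577e+09 s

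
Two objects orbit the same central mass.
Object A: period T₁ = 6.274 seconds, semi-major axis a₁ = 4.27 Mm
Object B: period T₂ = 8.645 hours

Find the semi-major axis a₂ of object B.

Convert to SI: a₁ = 4.27 Mm = 4.27e+06 m; T₂ = 8.645 hours = 31122 s.
Kepler's third law: (T₁/T₂)² = (a₁/a₂)³ ⇒ a₂ = a₁ · (T₂/T₁)^(2/3).
T₂/T₁ = 31122 / 6.274 = 4960.47.
a₂ = 4.27e+06 · (4960.47)^(2/3) m ≈ 1.242e+09 m = 1.242 Gm.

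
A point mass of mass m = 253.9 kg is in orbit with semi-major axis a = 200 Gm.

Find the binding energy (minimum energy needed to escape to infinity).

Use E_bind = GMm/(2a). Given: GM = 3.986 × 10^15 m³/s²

Convert to SI: a = 200 Gm = 2e+11 m.
Total orbital energy is E = −GMm/(2a); binding energy is E_bind = −E = GMm/(2a).
E_bind = 3.986e+15 · 253.9 / (2 · 2e+11) J ≈ 2.53e+06 J = 2.53 MJ.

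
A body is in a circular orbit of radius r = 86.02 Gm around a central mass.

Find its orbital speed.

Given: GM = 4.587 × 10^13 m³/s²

Convert to SI: r = 86.02 Gm = 8.602e+10 m.
For a circular orbit, gravity supplies the centripetal force, so v = √(GM / r).
v = √(4.587e+13 / 8.602e+10) m/s ≈ 23.09 m/s = 23.09 m/s.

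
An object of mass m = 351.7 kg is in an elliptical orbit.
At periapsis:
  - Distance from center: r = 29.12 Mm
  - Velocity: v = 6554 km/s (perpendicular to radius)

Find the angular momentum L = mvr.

Convert to SI: r = 29.12 Mm = 2.912e+07 m; v = 6554 km/s = 6.554e+06 m/s.
Since v is perpendicular to r, L = m · v · r.
L = 351.7 · 6.554e+06 · 2.912e+07 kg·m²/s ≈ 6.712e+16 kg·m²/s.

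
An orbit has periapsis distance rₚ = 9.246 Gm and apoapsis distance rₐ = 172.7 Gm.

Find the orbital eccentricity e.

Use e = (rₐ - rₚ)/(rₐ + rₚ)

Convert to SI: rₚ = 9.246 Gm = 9.246e+09 m; rₐ = 172.7 Gm = 1.727e+11 m.
e = (rₐ − rₚ) / (rₐ + rₚ).
e = (1.727e+11 − 9.246e+09) / (1.727e+11 + 9.246e+09) = 1.63454e+11 / 1.81946e+11 ≈ 0.8984.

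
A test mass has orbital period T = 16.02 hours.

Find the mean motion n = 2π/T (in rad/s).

Convert to SI: T = 16.02 hours = 57672 s.
n = 2π / T.
n = 2π / 57672 s ≈ 0.0001089 rad/s.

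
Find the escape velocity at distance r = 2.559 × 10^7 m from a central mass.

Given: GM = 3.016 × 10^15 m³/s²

Escape velocity comes from setting total energy to zero: ½v² − GM/r = 0 ⇒ v_esc = √(2GM / r).
v_esc = √(2 · 3.016e+15 / 2.559e+07) m/s ≈ 1.535e+04 m/s = 15.35 km/s.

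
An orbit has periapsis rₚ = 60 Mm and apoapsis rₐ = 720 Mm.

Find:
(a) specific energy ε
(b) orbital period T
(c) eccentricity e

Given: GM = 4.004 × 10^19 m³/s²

Convert to SI: rₚ = 60 Mm = 6e+07 m; rₐ = 720 Mm = 7.2e+08 m.
(a) With a = (rₚ + rₐ)/2 = 3.9e+08 m, ε = −GM/(2a) = −4.004e+19/(2 · 3.9e+08) J/kg ≈ -5.133e+10 J/kg
(b) With a = (rₚ + rₐ)/2 = 3.9e+08 m, T = 2π √(a³/GM) = 2π √((3.9e+08)³/4.004e+19) s ≈ 7648 s
(c) e = (rₐ − rₚ)/(rₐ + rₚ) = (7.2e+08 − 6e+07)/(7.2e+08 + 6e+07) ≈ 0.8462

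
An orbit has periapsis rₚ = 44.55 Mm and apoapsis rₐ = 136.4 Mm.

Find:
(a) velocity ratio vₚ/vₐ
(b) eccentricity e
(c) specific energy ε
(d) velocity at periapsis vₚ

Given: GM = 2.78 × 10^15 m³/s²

Convert to SI: rₚ = 44.55 Mm = 4.455e+07 m; rₐ = 136.4 Mm = 1.364e+08 m.
(a) Conservation of angular momentum (rₚvₚ = rₐvₐ) gives vₚ/vₐ = rₐ/rₚ = 1.364e+08/4.455e+07 ≈ 3.062
(b) e = (rₐ − rₚ)/(rₐ + rₚ) = (1.364e+08 − 4.455e+07)/(1.364e+08 + 4.455e+07) ≈ 0.5076
(c) With a = (rₚ + rₐ)/2 = 9.0475e+07 m, ε = −GM/(2a) = −2.78e+15/(2 · 9.0475e+07) J/kg ≈ -1.536e+07 J/kg
(d) With a = (rₚ + rₐ)/2 = 9.0475e+07 m, vₚ = √(GM (2/rₚ − 1/a)) = √(2.78e+15 · (2/4.455e+07 − 1/9.0475e+07)) m/s ≈ 9699 m/s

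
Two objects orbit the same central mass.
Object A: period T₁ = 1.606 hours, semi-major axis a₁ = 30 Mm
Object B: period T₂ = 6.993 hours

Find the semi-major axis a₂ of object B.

Convert to SI: T₁ = 1.606 hours = 5781.6 s; a₁ = 30 Mm = 3e+07 m; T₂ = 6.993 hours = 25174.8 s.
Kepler's third law: (T₁/T₂)² = (a₁/a₂)³ ⇒ a₂ = a₁ · (T₂/T₁)^(2/3).
T₂/T₁ = 25174.8 / 5781.6 = 4.3543.
a₂ = 3e+07 · (4.3543)^(2/3) m ≈ 8e+07 m = 80 Mm.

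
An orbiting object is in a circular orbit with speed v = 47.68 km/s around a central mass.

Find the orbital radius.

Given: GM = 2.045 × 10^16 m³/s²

Convert to SI: v = 47.68 km/s = 47680 m/s.
For a circular orbit, v² = GM / r, so r = GM / v².
r = 2.045e+16 / (47680)² m ≈ 8.995e+06 m = 8.995 Mm.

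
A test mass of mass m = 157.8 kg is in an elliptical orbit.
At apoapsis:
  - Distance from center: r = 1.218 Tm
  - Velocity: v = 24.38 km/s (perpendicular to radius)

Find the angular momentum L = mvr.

Convert to SI: r = 1.218 Tm = 1.218e+12 m; v = 24.38 km/s = 24380 m/s.
Since v is perpendicular to r, L = m · v · r.
L = 157.8 · 24380 · 1.218e+12 kg·m²/s ≈ 4.686e+18 kg·m²/s.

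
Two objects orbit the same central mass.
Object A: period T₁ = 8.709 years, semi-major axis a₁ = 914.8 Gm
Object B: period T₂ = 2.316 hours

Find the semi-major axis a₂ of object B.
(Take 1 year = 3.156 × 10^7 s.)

Convert to SI: T₁ = 8.709 years = 2.74856e+08 s; a₁ = 914.8 Gm = 9.148e+11 m; T₂ = 2.316 hours = 8337.6 s.
Kepler's third law: (T₁/T₂)² = (a₁/a₂)³ ⇒ a₂ = a₁ · (T₂/T₁)^(2/3).
T₂/T₁ = 8337.6 / 2.74856e+08 = 3.03344e-05.
a₂ = 9.148e+11 · (3.03344e-05)^(2/3) m ≈ 8.898e+08 m = 889.8 Mm.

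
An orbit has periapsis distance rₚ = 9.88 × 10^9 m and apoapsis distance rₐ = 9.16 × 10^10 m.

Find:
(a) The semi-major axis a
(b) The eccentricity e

(a) a = (rₚ + rₐ) / 2 = (9.88e+09 + 9.16e+10) / 2 ≈ 5.074e+10 m = 5.074 × 10^10 m.
(b) e = (rₐ − rₚ) / (rₐ + rₚ) = (9.16e+10 − 9.88e+09) / (9.16e+10 + 9.88e+09) ≈ 0.8053.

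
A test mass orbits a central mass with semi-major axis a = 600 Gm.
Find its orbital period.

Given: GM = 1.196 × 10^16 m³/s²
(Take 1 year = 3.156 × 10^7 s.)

Convert to SI: a = 600 Gm = 6e+11 m.
Kepler's third law: T = 2π √(a³ / GM).
Substituting a = 6e+11 m and GM = 1.196e+16 m³/s²:
T = 2π √((6e+11)³ / 1.196e+16) s
T ≈ 2.67e+10 s = 846.1 years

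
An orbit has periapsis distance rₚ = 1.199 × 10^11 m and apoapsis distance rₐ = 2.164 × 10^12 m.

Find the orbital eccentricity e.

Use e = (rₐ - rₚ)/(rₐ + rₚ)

e = (rₐ − rₚ) / (rₐ + rₚ).
e = (2.164e+12 − 1.199e+11) / (2.164e+12 + 1.199e+11) = 2.0441e+12 / 2.2839e+12 ≈ 0.895.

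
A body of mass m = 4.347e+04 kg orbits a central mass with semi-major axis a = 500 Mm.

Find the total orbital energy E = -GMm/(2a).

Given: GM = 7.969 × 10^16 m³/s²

Convert to SI: a = 500 Mm = 5e+08 m.
E = −GMm / (2a).
E = −7.969e+16 · 4.347e+04 / (2 · 5e+08) J ≈ -3.464e+12 J = -3.464 TJ.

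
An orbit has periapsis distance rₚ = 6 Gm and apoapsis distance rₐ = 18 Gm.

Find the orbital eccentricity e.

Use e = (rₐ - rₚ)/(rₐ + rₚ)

Convert to SI: rₚ = 6 Gm = 6e+09 m; rₐ = 18 Gm = 1.8e+10 m.
e = (rₐ − rₚ) / (rₐ + rₚ).
e = (1.8e+10 − 6e+09) / (1.8e+10 + 6e+09) = 1.2e+10 / 2.4e+10 ≈ 0.5.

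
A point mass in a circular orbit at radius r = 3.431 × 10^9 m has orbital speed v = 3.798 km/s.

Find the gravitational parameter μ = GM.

Convert to SI: v = 3.798 km/s = 3798 m/s.
For a circular orbit v² = GM/r, so GM = v² · r.
GM = (3798)² · 3.431e+09 m³/s² ≈ 4.949e+16 m³/s² = 4.949 × 10^16 m³/s².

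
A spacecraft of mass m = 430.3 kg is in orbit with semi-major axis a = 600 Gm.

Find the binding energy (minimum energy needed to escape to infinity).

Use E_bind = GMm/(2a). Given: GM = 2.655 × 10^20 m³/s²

Convert to SI: a = 600 Gm = 6e+11 m.
Total orbital energy is E = −GMm/(2a); binding energy is E_bind = −E = GMm/(2a).
E_bind = 2.655e+20 · 430.3 / (2 · 6e+11) J ≈ 9.52e+10 J = 95.2 GJ.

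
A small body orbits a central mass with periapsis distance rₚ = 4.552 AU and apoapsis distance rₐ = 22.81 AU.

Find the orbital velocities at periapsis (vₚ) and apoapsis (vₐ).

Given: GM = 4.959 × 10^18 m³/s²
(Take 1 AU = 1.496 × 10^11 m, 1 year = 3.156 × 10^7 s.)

Convert to SI: rₚ = 4.552 AU = 6.80979e+11 m; rₐ = 22.81 AU = 3.41238e+12 m.
Use the vis-viva equation v² = GM(2/r − 1/a) with a = (rₚ + rₐ)/2 = (6.80979e+11 + 3.41238e+12)/2 = 2.04668e+12 m.
vₚ = √(GM · (2/rₚ − 1/a)) = √(4.959e+18 · (2/6.80979e+11 − 1/2.04668e+12)) m/s ≈ 3484 m/s = 0.7351 AU/year.
vₐ = √(GM · (2/rₐ − 1/a)) = √(4.959e+18 · (2/3.41238e+12 − 1/2.04668e+12)) m/s ≈ 695.4 m/s = 0.1467 AU/year.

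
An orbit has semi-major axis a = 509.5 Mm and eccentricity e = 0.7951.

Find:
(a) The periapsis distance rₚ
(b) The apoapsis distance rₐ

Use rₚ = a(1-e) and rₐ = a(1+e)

Convert to SI: a = 509.5 Mm = 5.095e+08 m.
(a) rₚ = a(1 − e) = 5.095e+08 · (1 − 0.7951) = 5.095e+08 · 0.2049 ≈ 1.044e+08 m = 104.4 Mm.
(b) rₐ = a(1 + e) = 5.095e+08 · (1 + 0.7951) = 5.095e+08 · 1.7951 ≈ 9.146e+08 m = 914.6 Mm.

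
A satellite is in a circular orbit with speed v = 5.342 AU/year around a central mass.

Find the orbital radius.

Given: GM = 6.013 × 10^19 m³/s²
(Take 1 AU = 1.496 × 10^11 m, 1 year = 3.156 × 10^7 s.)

Convert to SI: v = 5.342 AU/year = 25322 m/s.
For a circular orbit, v² = GM / r, so r = GM / v².
r = 6.013e+19 / (25322)² m ≈ 9.378e+10 m = 0.6268 AU.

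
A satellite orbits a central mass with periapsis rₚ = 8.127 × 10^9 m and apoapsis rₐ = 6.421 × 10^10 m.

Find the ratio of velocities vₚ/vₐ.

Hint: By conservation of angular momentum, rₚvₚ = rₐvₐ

Conservation of angular momentum gives rₚvₚ = rₐvₐ, so vₚ/vₐ = rₐ/rₚ.
vₚ/vₐ = 6.421e+10 / 8.127e+09 ≈ 7.901.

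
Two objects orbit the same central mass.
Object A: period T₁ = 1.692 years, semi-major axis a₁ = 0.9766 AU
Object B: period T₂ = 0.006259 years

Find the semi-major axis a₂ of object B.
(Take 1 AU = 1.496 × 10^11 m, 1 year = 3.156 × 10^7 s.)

Convert to SI: T₁ = 1.692 years = 5.33995e+07 s; a₁ = 0.9766 AU = 1.46099e+11 m; T₂ = 0.006259 years = 197534 s.
Kepler's third law: (T₁/T₂)² = (a₁/a₂)³ ⇒ a₂ = a₁ · (T₂/T₁)^(2/3).
T₂/T₁ = 197534 / 5.33995e+07 = 0.00369917.
a₂ = 1.46099e+11 · (0.00369917)^(2/3) m ≈ 3.494e+09 m = 0.02336 AU.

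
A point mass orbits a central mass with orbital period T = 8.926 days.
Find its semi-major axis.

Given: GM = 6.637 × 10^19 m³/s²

Convert to SI: T = 8.926 days = 771206 s.
Invert Kepler's third law: a = (GM · T² / (4π²))^(1/3).
Substituting T = 771206 s and GM = 6.637e+19 m³/s²:
a = (6.637e+19 · (771206)² / (4π²))^(1/3) m
a ≈ 1e+10 m = 10 Gm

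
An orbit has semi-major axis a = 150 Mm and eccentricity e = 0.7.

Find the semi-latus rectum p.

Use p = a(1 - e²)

Convert to SI: a = 150 Mm = 1.5e+08 m.
p = a (1 − e²).
p = 1.5e+08 · (1 − (0.7)²) = 1.5e+08 · 0.51 ≈ 7.65e+07 m = 76.5 Mm.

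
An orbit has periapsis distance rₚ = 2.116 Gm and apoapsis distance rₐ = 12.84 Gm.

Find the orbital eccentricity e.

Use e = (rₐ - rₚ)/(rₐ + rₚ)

Convert to SI: rₚ = 2.116 Gm = 2.116e+09 m; rₐ = 12.84 Gm = 1.284e+10 m.
e = (rₐ − rₚ) / (rₐ + rₚ).
e = (1.284e+10 − 2.116e+09) / (1.284e+10 + 2.116e+09) = 1.0724e+10 / 1.4956e+10 ≈ 0.717.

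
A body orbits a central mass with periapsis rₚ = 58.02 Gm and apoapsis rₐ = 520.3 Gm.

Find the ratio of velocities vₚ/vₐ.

Convert to SI: rₚ = 58.02 Gm = 5.802e+10 m; rₐ = 520.3 Gm = 5.203e+11 m.
Conservation of angular momentum gives rₚvₚ = rₐvₐ, so vₚ/vₐ = rₐ/rₚ.
vₚ/vₐ = 5.203e+11 / 5.802e+10 ≈ 8.968.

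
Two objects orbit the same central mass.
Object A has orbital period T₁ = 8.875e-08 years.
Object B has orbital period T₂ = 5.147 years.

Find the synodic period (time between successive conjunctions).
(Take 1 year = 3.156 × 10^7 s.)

Convert to SI: T₁ = 8.875e-08 years = 2.80095 s; T₂ = 5.147 years = 1.62439e+08 s.
T_syn = |T₁ · T₂ / (T₁ − T₂)|.
T_syn = |2.80095 · 1.62439e+08 / (2.80095 − 1.62439e+08)| s ≈ 2.801 s = 8.875e-08 years.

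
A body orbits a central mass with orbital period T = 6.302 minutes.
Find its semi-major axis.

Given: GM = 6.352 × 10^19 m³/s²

Convert to SI: T = 6.302 minutes = 378.12 s.
Invert Kepler's third law: a = (GM · T² / (4π²))^(1/3).
Substituting T = 378.12 s and GM = 6.352e+19 m³/s²:
a = (6.352e+19 · (378.12)² / (4π²))^(1/3) m
a ≈ 6.127e+07 m = 6.127 × 10^7 m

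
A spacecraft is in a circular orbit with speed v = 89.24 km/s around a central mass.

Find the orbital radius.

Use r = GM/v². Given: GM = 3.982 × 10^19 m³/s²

Convert to SI: v = 89.24 km/s = 89240 m/s.
For a circular orbit, v² = GM / r, so r = GM / v².
r = 3.982e+19 / (89240)² m ≈ 5e+09 m = 5 Gm.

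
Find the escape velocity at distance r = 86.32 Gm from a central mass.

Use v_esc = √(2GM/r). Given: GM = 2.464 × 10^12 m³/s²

Convert to SI: r = 86.32 Gm = 8.632e+10 m.
Escape velocity comes from setting total energy to zero: ½v² − GM/r = 0 ⇒ v_esc = √(2GM / r).
v_esc = √(2 · 2.464e+12 / 8.632e+10) m/s ≈ 7.556 m/s = 7.556 m/s.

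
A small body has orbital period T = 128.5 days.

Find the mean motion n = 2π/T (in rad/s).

Convert to SI: T = 128.5 days = 1.11024e+07 s.
n = 2π / T.
n = 2π / 1.11024e+07 s ≈ 5.659e-07 rad/s.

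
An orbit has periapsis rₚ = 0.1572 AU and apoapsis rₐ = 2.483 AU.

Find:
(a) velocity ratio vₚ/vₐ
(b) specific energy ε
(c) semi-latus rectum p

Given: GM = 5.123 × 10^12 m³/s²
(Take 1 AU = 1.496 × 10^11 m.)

Convert to SI: rₚ = 0.1572 AU = 2.35171e+10 m; rₐ = 2.483 AU = 3.71457e+11 m.
(a) Conservation of angular momentum (rₚvₚ = rₐvₐ) gives vₚ/vₐ = rₐ/rₚ = 3.71457e+11/2.35171e+10 ≈ 15.8
(b) With a = (rₚ + rₐ)/2 = 1.97487e+11 m, ε = −GM/(2a) = −5.123e+12/(2 · 1.97487e+11) J/kg ≈ -12.97 J/kg
(c) From a = (rₚ + rₐ)/2 = 1.97487e+11 m and e = (rₐ − rₚ)/(rₐ + rₚ) = 0.880918, p = a(1 − e²) = 1.97487e+11 · (1 − (0.880918)²) ≈ 4.423e+10 m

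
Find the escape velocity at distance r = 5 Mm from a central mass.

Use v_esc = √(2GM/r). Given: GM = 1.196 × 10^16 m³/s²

Convert to SI: r = 5 Mm = 5e+06 m.
Escape velocity comes from setting total energy to zero: ½v² − GM/r = 0 ⇒ v_esc = √(2GM / r).
v_esc = √(2 · 1.196e+16 / 5e+06) m/s ≈ 6.917e+04 m/s = 69.17 km/s.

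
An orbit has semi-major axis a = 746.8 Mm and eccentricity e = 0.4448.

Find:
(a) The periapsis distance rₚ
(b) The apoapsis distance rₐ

Convert to SI: a = 746.8 Mm = 7.468e+08 m.
(a) rₚ = a(1 − e) = 7.468e+08 · (1 − 0.4448) = 7.468e+08 · 0.5552 ≈ 4.146e+08 m = 414.6 Mm.
(b) rₐ = a(1 + e) = 7.468e+08 · (1 + 0.4448) = 7.468e+08 · 1.4448 ≈ 1.079e+09 m = 1.079 Gm.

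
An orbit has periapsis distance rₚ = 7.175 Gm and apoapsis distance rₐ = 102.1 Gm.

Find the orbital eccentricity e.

Convert to SI: rₚ = 7.175 Gm = 7.175e+09 m; rₐ = 102.1 Gm = 1.021e+11 m.
e = (rₐ − rₚ) / (rₐ + rₚ).
e = (1.021e+11 − 7.175e+09) / (1.021e+11 + 7.175e+09) = 9.4925e+10 / 1.09275e+11 ≈ 0.8687.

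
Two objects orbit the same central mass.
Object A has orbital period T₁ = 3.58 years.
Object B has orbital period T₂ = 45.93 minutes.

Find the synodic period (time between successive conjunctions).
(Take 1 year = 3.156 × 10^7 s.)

Convert to SI: T₁ = 3.58 years = 1.12985e+08 s; T₂ = 45.93 minutes = 2755.8 s.
T_syn = |T₁ · T₂ / (T₁ − T₂)|.
T_syn = |1.12985e+08 · 2755.8 / (1.12985e+08 − 2755.8)| s ≈ 2756 s = 45.93 minutes.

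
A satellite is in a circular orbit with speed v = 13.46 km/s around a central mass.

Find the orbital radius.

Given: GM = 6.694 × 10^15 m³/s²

Convert to SI: v = 13.46 km/s = 13460 m/s.
For a circular orbit, v² = GM / r, so r = GM / v².
r = 6.694e+15 / (13460)² m ≈ 3.695e+07 m = 3.695 × 10^7 m.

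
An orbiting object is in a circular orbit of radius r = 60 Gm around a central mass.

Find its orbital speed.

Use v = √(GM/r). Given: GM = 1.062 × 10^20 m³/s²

Convert to SI: r = 60 Gm = 6e+10 m.
For a circular orbit, gravity supplies the centripetal force, so v = √(GM / r).
v = √(1.062e+20 / 6e+10) m/s ≈ 4.207e+04 m/s = 42.07 km/s.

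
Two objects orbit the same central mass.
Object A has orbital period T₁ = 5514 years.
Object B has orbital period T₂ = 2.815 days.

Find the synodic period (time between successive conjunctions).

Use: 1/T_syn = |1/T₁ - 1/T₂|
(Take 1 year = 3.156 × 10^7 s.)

Convert to SI: T₁ = 5514 years = 1.74022e+11 s; T₂ = 2.815 days = 243216 s.
T_syn = |T₁ · T₂ / (T₁ − T₂)|.
T_syn = |1.74022e+11 · 243216 / (1.74022e+11 − 243216)| s ≈ 2.432e+05 s = 2.815 days.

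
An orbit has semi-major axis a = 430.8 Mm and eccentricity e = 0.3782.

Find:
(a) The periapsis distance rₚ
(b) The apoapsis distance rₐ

Convert to SI: a = 430.8 Mm = 4.308e+08 m.
(a) rₚ = a(1 − e) = 4.308e+08 · (1 − 0.3782) = 4.308e+08 · 0.6218 ≈ 2.679e+08 m = 267.9 Mm.
(b) rₐ = a(1 + e) = 4.308e+08 · (1 + 0.3782) = 4.308e+08 · 1.3782 ≈ 5.937e+08 m = 593.7 Mm.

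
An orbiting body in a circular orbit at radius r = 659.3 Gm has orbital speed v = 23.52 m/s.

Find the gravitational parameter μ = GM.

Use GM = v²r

Convert to SI: r = 659.3 Gm = 6.593e+11 m.
For a circular orbit v² = GM/r, so GM = v² · r.
GM = (23.52)² · 6.593e+11 m³/s² ≈ 3.647e+14 m³/s² = 3.647 × 10^14 m³/s².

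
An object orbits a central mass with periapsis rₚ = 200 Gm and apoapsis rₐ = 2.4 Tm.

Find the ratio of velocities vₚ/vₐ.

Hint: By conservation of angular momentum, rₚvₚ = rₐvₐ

Convert to SI: rₚ = 200 Gm = 2e+11 m; rₐ = 2.4 Tm = 2.4e+12 m.
Conservation of angular momentum gives rₚvₚ = rₐvₐ, so vₚ/vₐ = rₐ/rₚ.
vₚ/vₐ = 2.4e+12 / 2e+11 ≈ 12.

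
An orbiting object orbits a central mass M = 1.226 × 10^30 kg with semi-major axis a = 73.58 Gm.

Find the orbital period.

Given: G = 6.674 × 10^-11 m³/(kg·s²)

Convert to SI: a = 73.58 Gm = 7.358e+10 m.
GM = G · M = 6.674e-11 · 1.226e+30 = 8.18232e+19 m³/s².
Kepler's third law: T = 2π √(a³ / GM).
Substituting a = 7.358e+10 m and GM = 8.18232e+19 m³/s²:
T = 2π √((7.358e+10)³ / 8.18232e+19) s
T ≈ 1.386e+07 s = 160.5 days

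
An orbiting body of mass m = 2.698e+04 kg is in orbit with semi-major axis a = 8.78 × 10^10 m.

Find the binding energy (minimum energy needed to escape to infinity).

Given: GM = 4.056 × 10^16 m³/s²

Total orbital energy is E = −GMm/(2a); binding energy is E_bind = −E = GMm/(2a).
E_bind = 4.056e+16 · 2.698e+04 / (2 · 8.78e+10) J ≈ 6.232e+09 J = 6.232 GJ.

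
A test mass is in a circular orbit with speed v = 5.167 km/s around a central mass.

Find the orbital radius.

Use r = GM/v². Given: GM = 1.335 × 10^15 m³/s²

Convert to SI: v = 5.167 km/s = 5167 m/s.
For a circular orbit, v² = GM / r, so r = GM / v².
r = 1.335e+15 / (5167)² m ≈ 5e+07 m = 50 Mm.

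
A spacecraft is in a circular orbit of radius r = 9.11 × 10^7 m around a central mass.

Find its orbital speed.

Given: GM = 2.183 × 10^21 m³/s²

For a circular orbit, gravity supplies the centripetal force, so v = √(GM / r).
v = √(2.183e+21 / 9.11e+07) m/s ≈ 4.895e+06 m/s = 4895 km/s.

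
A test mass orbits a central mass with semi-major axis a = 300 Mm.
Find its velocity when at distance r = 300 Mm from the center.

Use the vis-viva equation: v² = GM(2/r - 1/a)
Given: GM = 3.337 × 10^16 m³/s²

Convert to SI: a = 300 Mm = 3e+08 m; r = 300 Mm = 3e+08 m.
Vis-viva: v = √(GM · (2/r − 1/a)).
2/r − 1/a = 2/3e+08 − 1/3e+08 = 3.33333e-09 m⁻¹.
v = √(3.337e+16 · 3.33333e-09) m/s ≈ 1.055e+04 m/s = 10.55 km/s.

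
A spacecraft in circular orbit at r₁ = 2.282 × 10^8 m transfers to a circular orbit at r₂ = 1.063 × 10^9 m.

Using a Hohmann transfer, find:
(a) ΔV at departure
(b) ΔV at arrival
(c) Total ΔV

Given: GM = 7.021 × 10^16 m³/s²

Transfer semi-major axis: a_t = (r₁ + r₂)/2 = (2.282e+08 + 1.063e+09)/2 = 6.456e+08 m.
Circular speeds: v₁ = √(GM/r₁) = 17540.5 m/s, v₂ = √(GM/r₂) = 8127.05 m/s.
Transfer speeds (vis-viva v² = GM(2/r − 1/a_t)): v₁ᵗ = 22507.5 m/s, v₂ᵗ = 4831.8 m/s.
(a) ΔV₁ = |v₁ᵗ − v₁| ≈ 4967 m/s = 4.967 km/s.
(b) ΔV₂ = |v₂ − v₂ᵗ| ≈ 3295 m/s = 3.295 km/s.
(c) ΔV_total = ΔV₁ + ΔV₂ ≈ 8262 m/s = 8.262 km/s.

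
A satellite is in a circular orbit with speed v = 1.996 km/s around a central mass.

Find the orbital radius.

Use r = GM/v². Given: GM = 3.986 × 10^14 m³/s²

Convert to SI: v = 1.996 km/s = 1996 m/s.
For a circular orbit, v² = GM / r, so r = GM / v².
r = 3.986e+14 / (1996)² m ≈ 1e+08 m = 100 Mm.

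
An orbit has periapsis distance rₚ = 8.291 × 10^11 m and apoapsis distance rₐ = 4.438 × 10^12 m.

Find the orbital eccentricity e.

e = (rₐ − rₚ) / (rₐ + rₚ).
e = (4.438e+12 − 8.291e+11) / (4.438e+12 + 8.291e+11) = 3.6089e+12 / 5.2671e+12 ≈ 0.6852.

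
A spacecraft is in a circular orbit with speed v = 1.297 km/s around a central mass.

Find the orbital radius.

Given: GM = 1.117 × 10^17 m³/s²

Convert to SI: v = 1.297 km/s = 1297 m/s.
For a circular orbit, v² = GM / r, so r = GM / v².
r = 1.117e+17 / (1297)² m ≈ 6.64e+10 m = 6.64 × 10^10 m.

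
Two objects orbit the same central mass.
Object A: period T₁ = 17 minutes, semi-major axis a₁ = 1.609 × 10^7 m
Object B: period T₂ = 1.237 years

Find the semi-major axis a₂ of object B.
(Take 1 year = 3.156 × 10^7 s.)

Convert to SI: T₁ = 17 minutes = 1020 s; T₂ = 1.237 years = 3.90397e+07 s.
Kepler's third law: (T₁/T₂)² = (a₁/a₂)³ ⇒ a₂ = a₁ · (T₂/T₁)^(2/3).
T₂/T₁ = 3.90397e+07 / 1020 = 38274.2.
a₂ = 1.609e+07 · (38274.2)^(2/3) m ≈ 1.827e+10 m = 1.827 × 10^10 m.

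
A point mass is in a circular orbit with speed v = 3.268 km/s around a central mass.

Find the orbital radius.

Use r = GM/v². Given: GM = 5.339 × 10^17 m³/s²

Convert to SI: v = 3.268 km/s = 3268 m/s.
For a circular orbit, v² = GM / r, so r = GM / v².
r = 5.339e+17 / (3268)² m ≈ 4.999e+10 m = 49.99 Gm.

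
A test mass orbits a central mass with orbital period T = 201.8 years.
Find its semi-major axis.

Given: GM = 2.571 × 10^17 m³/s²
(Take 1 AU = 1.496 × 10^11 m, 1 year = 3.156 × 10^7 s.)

Convert to SI: T = 201.8 years = 6.36881e+09 s.
Invert Kepler's third law: a = (GM · T² / (4π²))^(1/3).
Substituting T = 6.36881e+09 s and GM = 2.571e+17 m³/s²:
a = (2.571e+17 · (6.36881e+09)² / (4π²))^(1/3) m
a ≈ 6.416e+11 m = 4.289 AU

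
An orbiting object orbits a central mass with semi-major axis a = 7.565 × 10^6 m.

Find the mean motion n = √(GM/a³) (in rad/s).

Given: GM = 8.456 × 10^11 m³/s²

n = √(GM / a³).
n = √(8.456e+11 / (7.565e+06)³) rad/s ≈ 4.419e-05 rad/s.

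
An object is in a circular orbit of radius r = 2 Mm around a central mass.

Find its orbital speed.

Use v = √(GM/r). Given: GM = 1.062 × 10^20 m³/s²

Convert to SI: r = 2 Mm = 2e+06 m.
For a circular orbit, gravity supplies the centripetal force, so v = √(GM / r).
v = √(1.062e+20 / 2e+06) m/s ≈ 7.287e+06 m/s = 7287 km/s.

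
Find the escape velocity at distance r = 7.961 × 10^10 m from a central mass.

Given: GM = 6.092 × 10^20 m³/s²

Escape velocity comes from setting total energy to zero: ½v² − GM/r = 0 ⇒ v_esc = √(2GM / r).
v_esc = √(2 · 6.092e+20 / 7.961e+10) m/s ≈ 1.237e+05 m/s = 123.7 km/s.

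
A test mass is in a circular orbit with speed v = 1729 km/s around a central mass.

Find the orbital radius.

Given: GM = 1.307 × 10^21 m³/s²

Convert to SI: v = 1729 km/s = 1.729e+06 m/s.
For a circular orbit, v² = GM / r, so r = GM / v².
r = 1.307e+21 / (1.729e+06)² m ≈ 4.372e+08 m = 437.2 Mm.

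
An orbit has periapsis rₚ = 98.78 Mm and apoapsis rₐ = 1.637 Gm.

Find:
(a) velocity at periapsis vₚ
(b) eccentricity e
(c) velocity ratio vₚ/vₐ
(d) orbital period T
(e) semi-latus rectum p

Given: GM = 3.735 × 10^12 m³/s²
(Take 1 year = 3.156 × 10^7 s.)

Convert to SI: rₚ = 98.78 Mm = 9.878e+07 m; rₐ = 1.637 Gm = 1.637e+09 m.
(a) With a = (rₚ + rₐ)/2 = 8.6789e+08 m, vₚ = √(GM (2/rₚ − 1/a)) = √(3.735e+12 · (2/9.878e+07 − 1/8.6789e+08)) m/s ≈ 267.1 m/s
(b) e = (rₐ − rₚ)/(rₐ + rₚ) = (1.637e+09 − 9.878e+07)/(1.637e+09 + 9.878e+07) ≈ 0.8862
(c) Conservation of angular momentum (rₚvₚ = rₐvₐ) gives vₚ/vₐ = rₐ/rₚ = 1.637e+09/9.878e+07 ≈ 16.57
(d) With a = (rₚ + rₐ)/2 = 8.6789e+08 m, T = 2π √(a³/GM) = 2π √((8.6789e+08)³/3.735e+12) s ≈ 8.312e+07 s
(e) From a = (rₚ + rₐ)/2 = 8.6789e+08 m and e = (rₐ − rₚ)/(rₐ + rₚ) = 0.886184, p = a(1 − e²) = 8.6789e+08 · (1 − (0.886184)²) ≈ 1.863e+08 m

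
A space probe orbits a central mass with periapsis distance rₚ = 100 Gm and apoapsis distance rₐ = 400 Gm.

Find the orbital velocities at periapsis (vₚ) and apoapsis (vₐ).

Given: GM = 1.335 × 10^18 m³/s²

Convert to SI: rₚ = 100 Gm = 1e+11 m; rₐ = 400 Gm = 4e+11 m.
Use the vis-viva equation v² = GM(2/r − 1/a) with a = (rₚ + rₐ)/2 = (1e+11 + 4e+11)/2 = 2.5e+11 m.
vₚ = √(GM · (2/rₚ − 1/a)) = √(1.335e+18 · (2/1e+11 − 1/2.5e+11)) m/s ≈ 4622 m/s = 4.622 km/s.
vₐ = √(GM · (2/rₐ − 1/a)) = √(1.335e+18 · (2/4e+11 − 1/2.5e+11)) m/s ≈ 1155 m/s = 1.155 km/s.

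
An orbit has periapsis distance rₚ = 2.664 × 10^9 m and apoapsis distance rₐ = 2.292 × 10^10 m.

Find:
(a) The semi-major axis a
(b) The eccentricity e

(a) a = (rₚ + rₐ) / 2 = (2.664e+09 + 2.292e+10) / 2 ≈ 1.279e+10 m = 1.279 × 10^10 m.
(b) e = (rₐ − rₚ) / (rₐ + rₚ) = (2.292e+10 − 2.664e+09) / (2.292e+10 + 2.664e+09) ≈ 0.7917.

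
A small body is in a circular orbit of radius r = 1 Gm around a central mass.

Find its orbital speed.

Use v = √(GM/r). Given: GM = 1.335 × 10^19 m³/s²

Convert to SI: r = 1 Gm = 1e+09 m.
For a circular orbit, gravity supplies the centripetal force, so v = √(GM / r).
v = √(1.335e+19 / 1e+09) m/s ≈ 1.155e+05 m/s = 115.5 km/s.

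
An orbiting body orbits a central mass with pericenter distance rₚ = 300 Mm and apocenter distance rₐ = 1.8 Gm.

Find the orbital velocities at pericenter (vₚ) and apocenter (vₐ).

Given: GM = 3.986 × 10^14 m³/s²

Convert to SI: rₚ = 300 Mm = 3e+08 m; rₐ = 1.8 Gm = 1.8e+09 m.
Use the vis-viva equation v² = GM(2/r − 1/a) with a = (rₚ + rₐ)/2 = (3e+08 + 1.8e+09)/2 = 1.05e+09 m.
vₚ = √(GM · (2/rₚ − 1/a)) = √(3.986e+14 · (2/3e+08 − 1/1.05e+09)) m/s ≈ 1509 m/s = 1.509 km/s.
vₐ = √(GM · (2/rₐ − 1/a)) = √(3.986e+14 · (2/1.8e+09 − 1/1.05e+09)) m/s ≈ 251.5 m/s = 251.5 m/s.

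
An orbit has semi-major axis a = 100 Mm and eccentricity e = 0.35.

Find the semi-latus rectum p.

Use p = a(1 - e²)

Convert to SI: a = 100 Mm = 1e+08 m.
p = a (1 − e²).
p = 1e+08 · (1 − (0.35)²) = 1e+08 · 0.8775 ≈ 8.775e+07 m = 87.75 Mm.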